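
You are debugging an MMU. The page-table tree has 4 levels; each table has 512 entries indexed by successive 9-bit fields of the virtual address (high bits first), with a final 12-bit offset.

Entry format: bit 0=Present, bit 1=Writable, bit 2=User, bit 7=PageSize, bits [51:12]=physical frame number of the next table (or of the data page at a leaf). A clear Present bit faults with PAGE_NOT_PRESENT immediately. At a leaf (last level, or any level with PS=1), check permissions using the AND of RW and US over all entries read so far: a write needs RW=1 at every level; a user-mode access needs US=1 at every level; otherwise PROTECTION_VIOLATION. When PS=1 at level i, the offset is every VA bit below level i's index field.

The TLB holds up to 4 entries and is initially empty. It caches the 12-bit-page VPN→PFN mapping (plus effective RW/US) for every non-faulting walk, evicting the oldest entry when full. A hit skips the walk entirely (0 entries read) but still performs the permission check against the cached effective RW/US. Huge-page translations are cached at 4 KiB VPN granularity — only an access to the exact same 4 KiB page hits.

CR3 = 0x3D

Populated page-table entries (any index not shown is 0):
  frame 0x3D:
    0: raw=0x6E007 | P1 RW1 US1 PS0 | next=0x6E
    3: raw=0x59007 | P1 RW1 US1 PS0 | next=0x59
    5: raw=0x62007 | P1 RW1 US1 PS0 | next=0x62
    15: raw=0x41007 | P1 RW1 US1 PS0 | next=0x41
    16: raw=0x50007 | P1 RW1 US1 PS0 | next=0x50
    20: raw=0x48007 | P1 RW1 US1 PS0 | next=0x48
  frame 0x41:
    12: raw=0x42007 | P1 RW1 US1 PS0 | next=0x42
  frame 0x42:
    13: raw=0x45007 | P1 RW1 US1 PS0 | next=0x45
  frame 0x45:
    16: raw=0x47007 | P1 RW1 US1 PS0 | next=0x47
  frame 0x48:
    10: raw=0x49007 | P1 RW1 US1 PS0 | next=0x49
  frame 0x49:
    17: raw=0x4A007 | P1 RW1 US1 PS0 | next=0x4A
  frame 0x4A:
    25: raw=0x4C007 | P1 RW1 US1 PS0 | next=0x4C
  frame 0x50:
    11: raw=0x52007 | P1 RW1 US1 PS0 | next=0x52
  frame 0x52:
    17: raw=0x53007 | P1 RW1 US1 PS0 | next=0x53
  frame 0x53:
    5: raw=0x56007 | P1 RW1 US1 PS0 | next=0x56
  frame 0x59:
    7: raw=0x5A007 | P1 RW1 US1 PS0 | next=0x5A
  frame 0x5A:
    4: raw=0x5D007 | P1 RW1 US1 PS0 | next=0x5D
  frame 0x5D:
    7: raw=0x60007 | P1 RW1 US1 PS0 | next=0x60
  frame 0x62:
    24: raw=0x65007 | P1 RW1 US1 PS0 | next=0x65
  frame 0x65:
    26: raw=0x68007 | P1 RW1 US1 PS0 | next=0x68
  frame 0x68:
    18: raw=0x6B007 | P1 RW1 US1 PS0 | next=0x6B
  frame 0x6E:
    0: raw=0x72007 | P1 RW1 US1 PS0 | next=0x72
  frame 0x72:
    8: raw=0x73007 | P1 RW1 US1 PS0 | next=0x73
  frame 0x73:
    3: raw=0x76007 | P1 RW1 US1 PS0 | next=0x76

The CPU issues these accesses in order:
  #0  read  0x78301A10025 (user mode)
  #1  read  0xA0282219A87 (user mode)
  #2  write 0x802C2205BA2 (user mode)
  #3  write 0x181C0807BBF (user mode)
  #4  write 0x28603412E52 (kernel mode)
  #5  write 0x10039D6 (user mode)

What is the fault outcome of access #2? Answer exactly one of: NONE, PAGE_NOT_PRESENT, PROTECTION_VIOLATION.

Trace:
#0 VA=0x78301A10025 (r,user):
  L0: frame=0x3D idx=15 entry=0x41007 [P=1 RW=1 US=1 PS=0]
  L1: frame=0x41 idx=12 entry=0x42007 [P=1 RW=1 US=1 PS=0]
  L2: frame=0x42 idx=13 entry=0x45007 [P=1 RW=1 US=1 PS=0]
  L3: frame=0x45 idx=16 entry=0x47007 [P=1 RW=1 US=1 PS=0]
  ⇒ phys 0x47025  [4 reads]
#1 VA=0xA0282219A87 (r,user):
  L0: frame=0x3D idx=20 entry=0x48007 [P=1 RW=1 US=1 PS=0]
  L1: frame=0x48 idx=10 entry=0x49007 [P=1 RW=1 US=1 PS=0]
  L2: frame=0x49 idx=17 entry=0x4A007 [P=1 RW=1 US=1 PS=0]
  L3: frame=0x4A idx=25 entry=0x4C007 [P=1 RW=1 US=1 PS=0]
  ⇒ phys 0x4CA87  [4 reads]
#2 VA=0x802C2205BA2 (w,user):
  L0: frame=0x3D idx=16 entry=0x50007 [P=1 RW=1 US=1 PS=0]
  L1: frame=0x50 idx=11 entry=0x52007 [P=1 RW=1 US=1 PS=0]
  L2: frame=0x52 idx=17 entry=0x53007 [P=1 RW=1 US=1 PS=0]
  L3: frame=0x53 idx=5 entry=0x56007 [P=1 RW=1 US=1 PS=0]
  ⇒ phys 0x56BA2  [4 reads]
#3 VA=0x181C0807BBF (w,user):
  L0: frame=0x3D idx=3 entry=0x59007 [P=1 RW=1 US=1 PS=0]
  L1: frame=0x59 idx=7 entry=0x5A007 [P=1 RW=1 US=1 PS=0]
  L2: frame=0x5A idx=4 entry=0x5D007 [P=1 RW=1 US=1 PS=0]
  L3: frame=0x5D idx=7 entry=0x60007 [P=1 RW=1 US=1 PS=0]
  ⇒ phys 0x60BBF  [4 reads]
#4 VA=0x28603412E52 (w,kernel):
  L0: frame=0x3D idx=5 entry=0x62007 [P=1 RW=1 US=1 PS=0]
  L1: frame=0x62 idx=24 entry=0x65007 [P=1 RW=1 US=1 PS=0]
  L2: frame=0x65 idx=26 entry=0x68007 [P=1 RW=1 US=1 PS=0]
  L3: frame=0x68 idx=18 entry=0x6B007 [P=1 RW=1 US=1 PS=0]
  ⇒ phys 0x6BE52  [4 reads]
#5 VA=0x10039D6 (w,user):
  L0: frame=0x3D idx=0 entry=0x6E007 [P=1 RW=1 US=1 PS=0]
  L1: frame=0x6E idx=0 entry=0x72007 [P=1 RW=1 US=1 PS=0]
  L2: frame=0x72 idx=8 entry=0x73007 [P=1 RW=1 US=1 PS=0]
  L3: frame=0x73 idx=3 entry=0x76007 [P=1 RW=1 US=1 PS=0]
  ⇒ phys 0x769D6  [4 reads]

Access #2 fault: NONE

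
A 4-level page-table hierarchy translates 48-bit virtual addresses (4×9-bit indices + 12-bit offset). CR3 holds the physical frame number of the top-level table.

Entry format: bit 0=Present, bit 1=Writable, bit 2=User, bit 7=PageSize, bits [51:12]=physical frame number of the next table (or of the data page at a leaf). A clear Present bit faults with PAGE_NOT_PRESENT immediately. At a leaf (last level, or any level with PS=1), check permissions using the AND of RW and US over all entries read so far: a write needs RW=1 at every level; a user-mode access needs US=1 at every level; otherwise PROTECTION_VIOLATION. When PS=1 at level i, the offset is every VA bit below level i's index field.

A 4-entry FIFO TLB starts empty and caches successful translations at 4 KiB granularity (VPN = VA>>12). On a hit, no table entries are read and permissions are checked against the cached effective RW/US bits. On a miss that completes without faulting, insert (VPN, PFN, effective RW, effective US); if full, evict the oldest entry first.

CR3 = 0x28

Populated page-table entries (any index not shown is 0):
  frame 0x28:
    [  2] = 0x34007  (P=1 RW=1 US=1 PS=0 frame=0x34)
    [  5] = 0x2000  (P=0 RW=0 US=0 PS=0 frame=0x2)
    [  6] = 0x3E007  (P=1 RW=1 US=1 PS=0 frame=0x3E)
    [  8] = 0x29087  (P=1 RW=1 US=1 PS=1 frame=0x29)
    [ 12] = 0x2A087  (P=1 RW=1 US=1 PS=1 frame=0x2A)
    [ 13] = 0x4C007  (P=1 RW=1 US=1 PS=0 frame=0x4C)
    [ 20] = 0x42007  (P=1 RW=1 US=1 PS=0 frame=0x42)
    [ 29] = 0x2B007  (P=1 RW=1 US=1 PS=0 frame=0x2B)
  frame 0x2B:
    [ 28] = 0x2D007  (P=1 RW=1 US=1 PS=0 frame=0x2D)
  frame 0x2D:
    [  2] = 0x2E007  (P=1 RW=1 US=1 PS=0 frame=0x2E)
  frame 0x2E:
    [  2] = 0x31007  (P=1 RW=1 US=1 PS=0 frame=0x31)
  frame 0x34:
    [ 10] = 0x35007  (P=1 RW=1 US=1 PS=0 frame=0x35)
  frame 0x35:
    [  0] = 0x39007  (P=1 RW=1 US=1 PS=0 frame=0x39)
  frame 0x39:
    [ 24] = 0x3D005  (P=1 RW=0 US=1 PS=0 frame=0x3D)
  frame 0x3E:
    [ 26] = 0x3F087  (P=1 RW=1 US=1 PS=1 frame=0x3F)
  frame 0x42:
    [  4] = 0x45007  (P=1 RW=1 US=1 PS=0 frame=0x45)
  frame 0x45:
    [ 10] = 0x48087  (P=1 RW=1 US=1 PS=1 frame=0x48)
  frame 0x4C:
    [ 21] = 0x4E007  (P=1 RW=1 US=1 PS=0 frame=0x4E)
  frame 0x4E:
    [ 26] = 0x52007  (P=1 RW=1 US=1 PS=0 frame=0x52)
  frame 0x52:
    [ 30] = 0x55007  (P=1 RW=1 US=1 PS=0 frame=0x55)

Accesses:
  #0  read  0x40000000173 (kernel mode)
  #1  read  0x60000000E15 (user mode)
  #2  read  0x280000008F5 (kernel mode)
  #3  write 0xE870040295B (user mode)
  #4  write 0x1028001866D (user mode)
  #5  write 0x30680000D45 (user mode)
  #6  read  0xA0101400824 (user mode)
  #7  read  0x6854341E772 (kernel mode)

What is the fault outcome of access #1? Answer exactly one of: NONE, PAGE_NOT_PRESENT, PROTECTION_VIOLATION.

Trace:
#0 VA=0x40000000173 (r,kernel):
  L0: frame=0x28 idx=8 entry=0x29087 [P=1 RW=1 US=1 PS=1]
  ⇒ phys 0x29173 (huge @L0)  [1 reads]
#1 VA=0x60000000E15 (r,user):
  L0: frame=0x28 idx=12 entry=0x2A087 [P=1 RW=1 US=1 PS=1]
  ⇒ phys 0x2AE15 (huge @L0)  [1 reads]
#2 VA=0x280000008F5 (r,kernel):
  L0: frame=0x28 idx=5 entry=0x2000 [P=0 RW=0 US=0 PS=0]
  ✗ PAGE_NOT_PRESENT  [1 reads]
#3 VA=0xE870040295B (w,user):
  L0: frame=0x28 idx=29 entry=0x2B007 [P=1 RW=1 US=1 PS=0]
  L1: frame=0x2B idx=28 entry=0x2D007 [P=1 RW=1 US=1 PS=0]
  L2: frame=0x2D idx=2 entry=0x2E007 [P=1 RW=1 US=1 PS=0]
  L3: frame=0x2E idx=2 entry=0x31007 [P=1 RW=1 US=1 PS=0]
  ⇒ phys 0x3195B  [4 reads]
#4 VA=0x1028001866D (w,user):
  L0: frame=0x28 idx=2 entry=0x34007 [P=1 RW=1 US=1 PS=0]
  L1: frame=0x34 idx=10 entry=0x35007 [P=1 RW=1 US=1 PS=0]
  L2: frame=0x35 idx=0 entry=0x39007 [P=1 RW=1 US=1 PS=0]
  L3: frame=0x39 idx=24 entry=0x3D005 [P=1 RW=0 US=1 PS=0]
  ✗ PROTECTION_VIOLATION  [4 reads]
#5 VA=0x30680000D45 (w,user):
  L0: frame=0x28 idx=6 entry=0x3E007 [P=1 RW=1 US=1 PS=0]
  L1: frame=0x3E idx=26 entry=0x3F087 [P=1 RW=1 US=1 PS=1]
  ⇒ phys 0x3FD45 (huge @L1)  [2 reads]
#6 VA=0xA0101400824 (r,user):
  L0: frame=0x28 idx=20 entry=0x42007 [P=1 RW=1 US=1 PS=0]
  L1: frame=0x42 idx=4 entry=0x45007 [P=1 RW=1 US=1 PS=0]
  L2: frame=0x45 idx=10 entry=0x48087 [P=1 RW=1 US=1 PS=1]
  ⇒ phys 0x48824 (huge @L2)  [3 reads]
#7 VA=0x6854341E772 (r,kernel):
  L0: frame=0x28 idx=13 entry=0x4C007 [P=1 RW=1 US=1 PS=0]
  L1: frame=0x4C idx=21 entry=0x4E007 [P=1 RW=1 US=1 PS=0]
  L2: frame=0x4E idx=26 entry=0x52007 [P=1 RW=1 US=1 PS=0]
  L3: frame=0x52 idx=30 entry=0x55007 [P=1 RW=1 US=1 PS=0]
  ⇒ phys 0x55772  [4 reads]

Access #1 fault: NONE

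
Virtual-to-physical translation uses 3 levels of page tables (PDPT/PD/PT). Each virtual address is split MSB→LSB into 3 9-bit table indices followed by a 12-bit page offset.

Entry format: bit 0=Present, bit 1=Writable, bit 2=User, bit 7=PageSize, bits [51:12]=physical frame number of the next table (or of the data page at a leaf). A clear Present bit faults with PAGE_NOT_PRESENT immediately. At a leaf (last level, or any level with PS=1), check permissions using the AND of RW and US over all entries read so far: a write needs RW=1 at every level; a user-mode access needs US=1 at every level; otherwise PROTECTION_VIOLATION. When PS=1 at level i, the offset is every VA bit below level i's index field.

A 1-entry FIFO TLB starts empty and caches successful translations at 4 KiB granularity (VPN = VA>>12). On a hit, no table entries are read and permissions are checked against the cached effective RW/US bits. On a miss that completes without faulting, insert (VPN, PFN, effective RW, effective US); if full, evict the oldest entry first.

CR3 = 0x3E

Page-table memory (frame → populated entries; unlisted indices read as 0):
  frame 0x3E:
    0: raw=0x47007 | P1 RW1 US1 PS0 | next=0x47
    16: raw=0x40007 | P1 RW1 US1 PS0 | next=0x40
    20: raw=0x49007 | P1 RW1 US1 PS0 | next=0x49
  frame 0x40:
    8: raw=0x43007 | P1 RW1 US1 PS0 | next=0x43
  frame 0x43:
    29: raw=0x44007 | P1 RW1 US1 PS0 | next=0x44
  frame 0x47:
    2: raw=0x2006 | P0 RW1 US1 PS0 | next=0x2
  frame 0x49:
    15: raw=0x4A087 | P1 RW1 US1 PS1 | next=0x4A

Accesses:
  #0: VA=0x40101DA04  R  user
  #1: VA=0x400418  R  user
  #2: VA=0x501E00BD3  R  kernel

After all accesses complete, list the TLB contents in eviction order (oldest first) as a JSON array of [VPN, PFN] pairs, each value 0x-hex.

Per-access translation:
#0 VA=0x40101DA04 (r,user):
  L0: frame=0x3E idx=16 entry=0x40007 [P=1 RW=1 US=1 PS=0]
  L1: frame=0x40 idx=8 entry=0x43007 [P=1 RW=1 US=1 PS=0]
  L2: frame=0x43 idx=29 entry=0x44007 [P=1 RW=1 US=1 PS=0]
  → PA=0x44A04  (3 entries read)
#1 VA=0x400418 (r,user):
  L0: frame=0x3E idx=0 entry=0x47007 [P=1 RW=1 US=1 PS=0]
  L1: frame=0x47 idx=2 entry=0x2006 [P=0 RW=1 US=1 PS=0]
  → PAGE_NOT_PRESENT  (2 entries read)
#2 VA=0x501E00BD3 (r,kernel):
  L0: frame=0x3E idx=20 entry=0x49007 [P=1 RW=1 US=1 PS=0]
  L1: frame=0x49 idx=15 entry=0x4A087 [P=1 RW=1 US=1 PS=1]
  → PA=0x4ABD3 (huge @L1)  (2 entries read)

TLB: [["0x501E00", "0x4A"]]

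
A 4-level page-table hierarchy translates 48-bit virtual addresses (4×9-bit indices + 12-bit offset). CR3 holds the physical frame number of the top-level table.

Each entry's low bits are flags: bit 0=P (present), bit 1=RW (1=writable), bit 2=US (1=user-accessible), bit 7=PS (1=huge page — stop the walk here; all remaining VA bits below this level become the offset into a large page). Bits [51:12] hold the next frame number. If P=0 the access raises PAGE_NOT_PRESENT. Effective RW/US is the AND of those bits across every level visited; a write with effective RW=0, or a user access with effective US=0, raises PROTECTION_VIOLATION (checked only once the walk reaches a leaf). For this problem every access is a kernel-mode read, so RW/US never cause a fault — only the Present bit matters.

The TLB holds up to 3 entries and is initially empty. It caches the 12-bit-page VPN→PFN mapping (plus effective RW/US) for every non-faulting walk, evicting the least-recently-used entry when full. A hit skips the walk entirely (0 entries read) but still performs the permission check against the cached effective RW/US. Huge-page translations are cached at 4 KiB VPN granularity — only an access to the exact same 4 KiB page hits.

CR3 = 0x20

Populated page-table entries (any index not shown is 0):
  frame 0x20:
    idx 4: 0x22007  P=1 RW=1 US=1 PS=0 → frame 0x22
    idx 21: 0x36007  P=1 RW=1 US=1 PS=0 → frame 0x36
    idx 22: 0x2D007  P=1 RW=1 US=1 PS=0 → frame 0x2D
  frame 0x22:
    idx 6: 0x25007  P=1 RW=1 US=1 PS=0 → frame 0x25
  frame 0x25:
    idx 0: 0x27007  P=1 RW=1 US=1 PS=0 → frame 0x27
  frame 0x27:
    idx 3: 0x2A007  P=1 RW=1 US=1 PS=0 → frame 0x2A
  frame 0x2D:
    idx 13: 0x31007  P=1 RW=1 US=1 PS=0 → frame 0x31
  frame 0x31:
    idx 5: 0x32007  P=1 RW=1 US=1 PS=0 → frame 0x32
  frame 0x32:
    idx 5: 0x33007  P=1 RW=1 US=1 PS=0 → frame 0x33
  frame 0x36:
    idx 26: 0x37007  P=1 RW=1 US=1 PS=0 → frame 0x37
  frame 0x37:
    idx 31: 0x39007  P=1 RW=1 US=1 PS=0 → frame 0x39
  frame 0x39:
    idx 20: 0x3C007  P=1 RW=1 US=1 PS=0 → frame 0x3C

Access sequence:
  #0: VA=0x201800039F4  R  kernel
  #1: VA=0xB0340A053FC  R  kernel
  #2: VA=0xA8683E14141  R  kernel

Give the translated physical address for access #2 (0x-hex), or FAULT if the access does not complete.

Trace:
#0 VA=0x201800039F4 (r,kernel):
  lvl0: tbl 0x20, slot 4 ⇒ 0x22007 (P1/RW1/US1/PS0)
  lvl1: tbl 0x22, slot 6 ⇒ 0x25007 (P1/RW1/US1/PS0)
  lvl2: tbl 0x25, slot 0 ⇒ 0x27007 (P1/RW1/US1/PS0)
  lvl3: tbl 0x27, slot 3 ⇒ 0x2A007 (P1/RW1/US1/PS0)
  → PA=0x2A9F4  (4 entries read)
#1 VA=0xB0340A053FC (r,kernel):
  lvl0: tbl 0x20, slot 22 ⇒ 0x2D007 (P1/RW1/US1/PS0)
  lvl1: tbl 0x2D, slot 13 ⇒ 0x31007 (P1/RW1/US1/PS0)
  lvl2: tbl 0x31, slot 5 ⇒ 0x32007 (P1/RW1/US1/PS0)
  lvl3: tbl 0x32, slot 5 ⇒ 0x33007 (P1/RW1/US1/PS0)
  → PA=0x333FC  (4 entries read)
#2 VA=0xA8683E14141 (r,kernel):
  lvl0: tbl 0x20, slot 21 ⇒ 0x36007 (P1/RW1/US1/PS0)
  lvl1: tbl 0x36, slot 26 ⇒ 0x37007 (P1/RW1/US1/PS0)
  lvl2: tbl 0x37, slot 31 ⇒ 0x39007 (P1/RW1/US1/PS0)
  lvl3: tbl 0x39, slot 20 ⇒ 0x3C007 (P1/RW1/US1/PS0)
  → PA=0x3C141  (4 entries read)

Access #2 PA: 0x3C141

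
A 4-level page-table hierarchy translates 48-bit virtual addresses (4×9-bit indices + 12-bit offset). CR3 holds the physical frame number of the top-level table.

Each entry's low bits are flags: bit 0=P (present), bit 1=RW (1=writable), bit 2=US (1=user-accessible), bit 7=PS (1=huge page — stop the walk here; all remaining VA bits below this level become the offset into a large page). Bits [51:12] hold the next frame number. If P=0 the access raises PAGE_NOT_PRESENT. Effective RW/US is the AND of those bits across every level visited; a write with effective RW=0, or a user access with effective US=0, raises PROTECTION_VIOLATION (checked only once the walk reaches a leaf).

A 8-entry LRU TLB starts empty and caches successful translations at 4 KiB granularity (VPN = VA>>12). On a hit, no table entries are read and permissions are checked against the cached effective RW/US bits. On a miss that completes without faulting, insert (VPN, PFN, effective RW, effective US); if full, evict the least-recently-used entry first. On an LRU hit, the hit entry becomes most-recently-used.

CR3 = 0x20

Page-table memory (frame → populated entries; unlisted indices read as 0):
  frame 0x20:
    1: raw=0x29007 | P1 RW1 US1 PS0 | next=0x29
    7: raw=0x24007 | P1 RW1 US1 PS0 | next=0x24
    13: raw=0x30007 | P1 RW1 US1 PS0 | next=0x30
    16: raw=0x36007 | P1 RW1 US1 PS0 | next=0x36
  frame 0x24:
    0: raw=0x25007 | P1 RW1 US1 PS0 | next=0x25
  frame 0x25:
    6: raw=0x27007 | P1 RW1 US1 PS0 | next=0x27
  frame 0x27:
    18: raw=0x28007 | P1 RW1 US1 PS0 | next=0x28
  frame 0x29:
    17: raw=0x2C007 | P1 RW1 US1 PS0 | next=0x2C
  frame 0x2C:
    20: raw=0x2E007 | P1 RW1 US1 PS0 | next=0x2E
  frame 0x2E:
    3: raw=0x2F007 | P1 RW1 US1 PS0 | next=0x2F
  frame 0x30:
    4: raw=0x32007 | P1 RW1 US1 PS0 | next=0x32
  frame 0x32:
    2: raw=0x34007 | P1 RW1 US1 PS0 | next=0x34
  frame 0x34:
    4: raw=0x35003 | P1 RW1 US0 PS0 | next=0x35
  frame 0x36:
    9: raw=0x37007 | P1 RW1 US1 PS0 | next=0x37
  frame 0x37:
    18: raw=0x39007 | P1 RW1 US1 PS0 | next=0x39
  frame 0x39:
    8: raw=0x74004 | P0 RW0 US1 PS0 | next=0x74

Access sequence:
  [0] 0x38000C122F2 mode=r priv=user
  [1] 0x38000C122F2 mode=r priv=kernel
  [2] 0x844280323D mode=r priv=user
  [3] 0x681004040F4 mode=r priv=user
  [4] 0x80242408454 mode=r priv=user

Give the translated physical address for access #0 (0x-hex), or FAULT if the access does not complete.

Trace:
#0 VA=0x38000C122F2 (r,user):
  [0] read 0x20 idx=7: raw=0x24007 flags P=1 W=1 U=1 S=0
  [1] read 0x24 idx=0: raw=0x25007 flags P=1 W=1 U=1 S=0
  [2] read 0x25 idx=6: raw=0x27007 flags P=1 W=1 U=1 S=0
  [3] read 0x27 idx=18: raw=0x28007 flags P=1 W=1 U=1 S=0
  ⇒ phys 0x282F2  [4 reads]
#1 VA=0x38000C122F2 (r,kernel):
  TLB hit vpn=0x38000C12 → PA=0x282F2
#2 VA=0x844280323D (r,user):
  [0] read 0x20 idx=1: raw=0x29007 flags P=1 W=1 U=1 S=0
  [1] read 0x29 idx=17: raw=0x2C007 flags P=1 W=1 U=1 S=0
  [2] read 0x2C idx=20: raw=0x2E007 flags P=1 W=1 U=1 S=0
  [3] read 0x2E idx=3: raw=0x2F007 flags P=1 W=1 U=1 S=0
  ⇒ phys 0x2F23D  [4 reads]
#3 VA=0x681004040F4 (r,user):
  [0] read 0x20 idx=13: raw=0x30007 flags P=1 W=1 U=1 S=0
  [1] read 0x30 idx=4: raw=0x32007 flags P=1 W=1 U=1 S=0
  [2] read 0x32 idx=2: raw=0x34007 flags P=1 W=1 U=1 S=0
  [3] read 0x34 idx=4: raw=0x35003 flags P=1 W=1 U=0 S=0
  → PROTECTION_VIOLATION  (4 entries read)
#4 VA=0x80242408454 (r,user):
  [0] read 0x20 idx=16: raw=0x36007 flags P=1 W=1 U=1 S=0
  [1] read 0x36 idx=9: raw=0x37007 flags P=1 W=1 U=1 S=0
  [2] read 0x37 idx=18: raw=0x39007 flags P=1 W=1 U=1 S=0
  [3] read 0x39 idx=8: raw=0x74004 flags P=0 W=0 U=1 S=0
  → PAGE_NOT_PRESENT  (4 entries read)

Access #0 PA: 0x282F2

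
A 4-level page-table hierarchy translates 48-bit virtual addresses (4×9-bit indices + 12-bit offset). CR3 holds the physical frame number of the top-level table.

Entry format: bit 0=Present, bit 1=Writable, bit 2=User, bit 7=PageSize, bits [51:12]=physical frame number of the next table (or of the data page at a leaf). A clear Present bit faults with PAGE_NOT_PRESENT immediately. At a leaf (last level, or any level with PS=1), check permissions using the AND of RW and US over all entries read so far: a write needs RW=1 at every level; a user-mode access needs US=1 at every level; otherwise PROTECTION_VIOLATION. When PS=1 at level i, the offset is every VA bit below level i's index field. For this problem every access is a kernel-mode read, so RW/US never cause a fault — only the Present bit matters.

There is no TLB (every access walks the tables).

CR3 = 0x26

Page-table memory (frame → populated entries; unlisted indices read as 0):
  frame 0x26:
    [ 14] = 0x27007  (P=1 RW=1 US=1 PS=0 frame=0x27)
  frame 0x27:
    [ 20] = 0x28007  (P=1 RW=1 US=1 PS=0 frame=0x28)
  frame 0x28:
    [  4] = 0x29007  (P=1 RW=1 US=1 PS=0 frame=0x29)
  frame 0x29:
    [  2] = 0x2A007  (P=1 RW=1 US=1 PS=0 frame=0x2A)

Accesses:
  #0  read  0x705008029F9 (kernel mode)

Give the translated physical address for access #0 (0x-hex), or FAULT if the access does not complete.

Walk each access:
#0 VA=0x705008029F9 (r,kernel):
  L0 @0x26[14] → 0x27007  P=1,RW=1,US=1,PS=0
  L1 @0x27[20] → 0x28007  P=1,RW=1,US=1,PS=0
  L2 @0x28[4] → 0x29007  P=1,RW=1,US=1,PS=0
  L3 @0x29[2] → 0x2A007  P=1,RW=1,US=1,PS=0
  ✓ 0x2A9F9  — 4 lookups

Access #0 PA: 0x2A9F9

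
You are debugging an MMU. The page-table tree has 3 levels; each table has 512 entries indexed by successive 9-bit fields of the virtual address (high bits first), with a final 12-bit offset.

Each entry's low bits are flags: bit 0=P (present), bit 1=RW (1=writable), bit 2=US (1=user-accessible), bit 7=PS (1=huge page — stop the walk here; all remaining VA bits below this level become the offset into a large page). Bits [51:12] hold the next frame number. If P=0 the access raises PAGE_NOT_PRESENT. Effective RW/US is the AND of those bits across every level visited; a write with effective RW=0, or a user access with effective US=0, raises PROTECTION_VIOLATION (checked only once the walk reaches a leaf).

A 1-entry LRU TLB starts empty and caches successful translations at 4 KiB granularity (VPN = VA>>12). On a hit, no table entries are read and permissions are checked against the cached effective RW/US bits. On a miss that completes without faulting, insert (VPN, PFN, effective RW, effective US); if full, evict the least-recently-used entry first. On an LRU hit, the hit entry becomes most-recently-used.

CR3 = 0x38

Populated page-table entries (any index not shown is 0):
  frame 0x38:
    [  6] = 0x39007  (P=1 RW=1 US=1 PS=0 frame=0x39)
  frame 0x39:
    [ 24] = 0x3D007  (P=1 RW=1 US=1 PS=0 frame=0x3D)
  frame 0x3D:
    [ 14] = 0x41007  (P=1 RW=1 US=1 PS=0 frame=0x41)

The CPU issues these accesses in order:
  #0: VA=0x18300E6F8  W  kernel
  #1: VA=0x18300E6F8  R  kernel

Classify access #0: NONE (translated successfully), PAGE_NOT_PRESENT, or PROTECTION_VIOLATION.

Walk each access:
#0 VA=0x18300E6F8 (w,kernel):
  L0 @0x38[6] → 0x39007  P=1,RW=1,US=1,PS=0
  L1 @0x39[24] → 0x3D007  P=1,RW=1,US=1,PS=0
  L2 @0x3D[14] → 0x41007  P=1,RW=1,US=1,PS=0
  ⇒ phys 0x416F8  [3 reads]
#1 VA=0x18300E6F8 (r,kernel):
  TLB hit vpn=0x18300E → PA=0x416F8

Access #0 fault: NONE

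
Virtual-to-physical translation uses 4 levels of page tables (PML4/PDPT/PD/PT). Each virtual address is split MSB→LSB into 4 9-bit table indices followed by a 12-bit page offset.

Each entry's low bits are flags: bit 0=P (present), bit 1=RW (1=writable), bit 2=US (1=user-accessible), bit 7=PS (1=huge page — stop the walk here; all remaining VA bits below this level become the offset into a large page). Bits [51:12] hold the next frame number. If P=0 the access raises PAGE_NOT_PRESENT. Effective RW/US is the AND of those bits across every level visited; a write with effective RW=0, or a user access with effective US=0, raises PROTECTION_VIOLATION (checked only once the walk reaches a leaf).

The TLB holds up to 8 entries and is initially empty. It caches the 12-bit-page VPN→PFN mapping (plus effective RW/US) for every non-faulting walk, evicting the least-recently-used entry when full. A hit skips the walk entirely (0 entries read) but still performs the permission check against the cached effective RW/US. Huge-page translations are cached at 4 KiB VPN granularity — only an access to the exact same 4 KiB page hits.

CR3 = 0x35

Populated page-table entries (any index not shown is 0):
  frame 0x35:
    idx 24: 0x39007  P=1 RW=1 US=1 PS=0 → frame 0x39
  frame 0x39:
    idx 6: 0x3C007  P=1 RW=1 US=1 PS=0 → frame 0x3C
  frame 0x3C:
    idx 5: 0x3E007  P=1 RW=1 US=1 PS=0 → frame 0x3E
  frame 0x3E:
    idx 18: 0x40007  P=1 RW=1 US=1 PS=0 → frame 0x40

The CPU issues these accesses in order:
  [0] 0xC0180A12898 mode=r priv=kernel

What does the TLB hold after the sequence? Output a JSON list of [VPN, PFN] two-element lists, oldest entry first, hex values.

Trace:
#0 VA=0xC0180A12898 (r,kernel):
  [0] read 0x35 idx=24: raw=0x39007 flags P=1 W=1 U=1 S=0
  [1] read 0x39 idx=6: raw=0x3C007 flags P=1 W=1 U=1 S=0
  [2] read 0x3C idx=5: raw=0x3E007 flags P=1 W=1 U=1 S=0
  [3] read 0x3E idx=18: raw=0x40007 flags P=1 W=1 U=1 S=0
  ⇒ phys 0x40898  [4 reads]

TLB: [["0xC0180A12", "0x40"]]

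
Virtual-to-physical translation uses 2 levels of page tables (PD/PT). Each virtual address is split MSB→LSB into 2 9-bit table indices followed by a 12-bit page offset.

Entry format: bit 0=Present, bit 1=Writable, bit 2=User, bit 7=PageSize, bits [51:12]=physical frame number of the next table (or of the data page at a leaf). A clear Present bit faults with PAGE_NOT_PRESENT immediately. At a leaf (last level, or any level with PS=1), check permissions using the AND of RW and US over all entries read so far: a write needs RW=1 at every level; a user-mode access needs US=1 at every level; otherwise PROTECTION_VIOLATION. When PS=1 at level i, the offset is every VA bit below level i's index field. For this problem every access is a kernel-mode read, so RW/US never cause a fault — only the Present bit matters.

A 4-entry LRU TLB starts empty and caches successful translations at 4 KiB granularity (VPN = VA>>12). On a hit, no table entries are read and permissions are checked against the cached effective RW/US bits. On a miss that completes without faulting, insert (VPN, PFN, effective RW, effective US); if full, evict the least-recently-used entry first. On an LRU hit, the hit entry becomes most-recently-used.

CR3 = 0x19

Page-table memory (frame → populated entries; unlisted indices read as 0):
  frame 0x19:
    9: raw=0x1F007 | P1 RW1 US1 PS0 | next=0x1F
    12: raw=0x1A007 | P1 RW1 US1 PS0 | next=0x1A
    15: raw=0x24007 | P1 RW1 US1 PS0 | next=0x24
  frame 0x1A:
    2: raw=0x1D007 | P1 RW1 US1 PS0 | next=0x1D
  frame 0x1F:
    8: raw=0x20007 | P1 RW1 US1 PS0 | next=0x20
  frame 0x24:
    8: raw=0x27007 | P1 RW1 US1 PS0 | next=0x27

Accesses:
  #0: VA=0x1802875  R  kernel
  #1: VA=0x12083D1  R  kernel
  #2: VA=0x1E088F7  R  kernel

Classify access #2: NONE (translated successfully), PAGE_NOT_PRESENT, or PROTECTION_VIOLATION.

Walk each access:
#0 VA=0x1802875 (r,kernel):
  lvl0: tbl 0x19, slot 12 ⇒ 0x1A007 (P1/RW1/US1/PS0)
  lvl1: tbl 0x1A, slot 2 ⇒ 0x1D007 (P1/RW1/US1/PS0)
  ✓ 0x1D875  — 2 lookups
#1 VA=0x12083D1 (r,kernel):
  lvl0: tbl 0x19, slot 9 ⇒ 0x1F007 (P1/RW1/US1/PS0)
  lvl1: tbl 0x1F, slot 8 ⇒ 0x20007 (P1/RW1/US1/PS0)
  ✓ 0x203D1  — 2 lookups
#2 VA=0x1E088F7 (r,kernel):
  lvl0: tbl 0x19, slot 15 ⇒ 0x24007 (P1/RW1/US1/PS0)
  lvl1: tbl 0x24, slot 8 ⇒ 0x27007 (P1/RW1/US1/PS0)
  ✓ 0x278F7  — 2 lookups

Access #2 fault: NONE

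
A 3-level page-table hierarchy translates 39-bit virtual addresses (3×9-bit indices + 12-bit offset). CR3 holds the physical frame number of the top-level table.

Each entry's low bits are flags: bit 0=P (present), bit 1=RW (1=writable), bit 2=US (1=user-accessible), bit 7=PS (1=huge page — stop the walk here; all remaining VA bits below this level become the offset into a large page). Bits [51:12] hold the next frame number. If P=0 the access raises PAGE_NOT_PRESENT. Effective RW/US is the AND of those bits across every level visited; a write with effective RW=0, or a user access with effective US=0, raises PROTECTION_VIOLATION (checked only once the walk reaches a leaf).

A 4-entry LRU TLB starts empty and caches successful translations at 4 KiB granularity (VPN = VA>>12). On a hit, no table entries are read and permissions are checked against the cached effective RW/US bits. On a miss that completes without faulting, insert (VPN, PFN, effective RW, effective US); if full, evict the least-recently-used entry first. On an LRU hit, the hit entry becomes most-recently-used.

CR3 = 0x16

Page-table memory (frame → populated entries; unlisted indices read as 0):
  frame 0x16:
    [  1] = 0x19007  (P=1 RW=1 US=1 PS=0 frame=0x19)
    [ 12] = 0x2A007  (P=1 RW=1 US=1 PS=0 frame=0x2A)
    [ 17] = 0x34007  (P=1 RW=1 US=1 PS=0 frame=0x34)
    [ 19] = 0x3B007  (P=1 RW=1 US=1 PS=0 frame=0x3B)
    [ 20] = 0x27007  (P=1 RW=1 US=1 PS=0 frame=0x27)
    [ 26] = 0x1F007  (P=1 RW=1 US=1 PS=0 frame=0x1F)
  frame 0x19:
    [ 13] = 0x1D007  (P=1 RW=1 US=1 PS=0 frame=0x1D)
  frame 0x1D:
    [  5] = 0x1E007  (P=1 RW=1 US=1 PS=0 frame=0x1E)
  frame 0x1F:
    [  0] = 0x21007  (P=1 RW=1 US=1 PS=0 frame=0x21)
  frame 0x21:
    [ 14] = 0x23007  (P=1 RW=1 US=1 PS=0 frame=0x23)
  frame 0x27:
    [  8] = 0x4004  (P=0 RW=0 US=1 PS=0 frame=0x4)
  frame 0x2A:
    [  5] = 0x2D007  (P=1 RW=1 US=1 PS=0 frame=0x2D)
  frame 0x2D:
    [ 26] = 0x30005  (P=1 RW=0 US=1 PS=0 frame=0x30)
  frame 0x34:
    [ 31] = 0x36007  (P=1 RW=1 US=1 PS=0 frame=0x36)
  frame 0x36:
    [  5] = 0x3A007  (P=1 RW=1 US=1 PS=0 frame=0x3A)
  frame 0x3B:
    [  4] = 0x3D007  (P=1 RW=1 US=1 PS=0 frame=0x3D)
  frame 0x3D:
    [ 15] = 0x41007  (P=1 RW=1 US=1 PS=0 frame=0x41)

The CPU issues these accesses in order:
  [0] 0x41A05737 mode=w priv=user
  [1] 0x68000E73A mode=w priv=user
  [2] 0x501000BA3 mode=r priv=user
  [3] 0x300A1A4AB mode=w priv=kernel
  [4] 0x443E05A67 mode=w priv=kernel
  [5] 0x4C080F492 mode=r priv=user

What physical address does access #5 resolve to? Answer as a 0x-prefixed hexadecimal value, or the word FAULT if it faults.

Walk each access:
#0 VA=0x41A05737 (w,user):
  L0 @0x16[1] → 0x19007  P=1,RW=1,US=1,PS=0
  L1 @0x19[13] → 0x1D007  P=1,RW=1,US=1,PS=0
  L2 @0x1D[5] → 0x1E007  P=1,RW=1,US=1,PS=0
  ⇒ phys 0x1E737  [3 reads]
#1 VA=0x68000E73A (w,user):
  L0 @0x16[26] → 0x1F007  P=1,RW=1,US=1,PS=0
  L1 @0x1F[0] → 0x21007  P=1,RW=1,US=1,PS=0
  L2 @0x21[14] → 0x23007  P=1,RW=1,US=1,PS=0
  ⇒ phys 0x2373A  [3 reads]
#2 VA=0x501000BA3 (r,user):
  L0 @0x16[20] → 0x27007  P=1,RW=1,US=1,PS=0
  L1 @0x27[8] → 0x4004  P=0,RW=0,US=1,PS=0
  → PAGE_NOT_PRESENT  (2 entries read)
#3 VA=0x300A1A4AB (w,kernel):
  L0 @0x16[12] → 0x2A007  P=1,RW=1,US=1,PS=0
  L1 @0x2A[5] → 0x2D007  P=1,RW=1,US=1,PS=0
  L2 @0x2D[26] → 0x30005  P=1,RW=0,US=1,PS=0
  → PROTECTION_VIOLATION  (3 entries read)
#4 VA=0x443E05A67 (w,kernel):
  L0 @0x16[17] → 0x34007  P=1,RW=1,US=1,PS=0
  L1 @0x34[31] → 0x36007  P=1,RW=1,US=1,PS=0
  L2 @0x36[5] → 0x3A007  P=1,RW=1,US=1,PS=0
  ⇒ phys 0x3AA67  [3 reads]
#5 VA=0x4C080F492 (r,user):
  L0 @0x16[19] → 0x3B007  P=1,RW=1,US=1,PS=0
  L1 @0x3B[4] → 0x3D007  P=1,RW=1,US=1,PS=0
  L2 @0x3D[15] → 0x41007  P=1,RW=1,US=1,PS=0
  ⇒ phys 0x41492  [3 reads]

Access #5 PA: 0x41492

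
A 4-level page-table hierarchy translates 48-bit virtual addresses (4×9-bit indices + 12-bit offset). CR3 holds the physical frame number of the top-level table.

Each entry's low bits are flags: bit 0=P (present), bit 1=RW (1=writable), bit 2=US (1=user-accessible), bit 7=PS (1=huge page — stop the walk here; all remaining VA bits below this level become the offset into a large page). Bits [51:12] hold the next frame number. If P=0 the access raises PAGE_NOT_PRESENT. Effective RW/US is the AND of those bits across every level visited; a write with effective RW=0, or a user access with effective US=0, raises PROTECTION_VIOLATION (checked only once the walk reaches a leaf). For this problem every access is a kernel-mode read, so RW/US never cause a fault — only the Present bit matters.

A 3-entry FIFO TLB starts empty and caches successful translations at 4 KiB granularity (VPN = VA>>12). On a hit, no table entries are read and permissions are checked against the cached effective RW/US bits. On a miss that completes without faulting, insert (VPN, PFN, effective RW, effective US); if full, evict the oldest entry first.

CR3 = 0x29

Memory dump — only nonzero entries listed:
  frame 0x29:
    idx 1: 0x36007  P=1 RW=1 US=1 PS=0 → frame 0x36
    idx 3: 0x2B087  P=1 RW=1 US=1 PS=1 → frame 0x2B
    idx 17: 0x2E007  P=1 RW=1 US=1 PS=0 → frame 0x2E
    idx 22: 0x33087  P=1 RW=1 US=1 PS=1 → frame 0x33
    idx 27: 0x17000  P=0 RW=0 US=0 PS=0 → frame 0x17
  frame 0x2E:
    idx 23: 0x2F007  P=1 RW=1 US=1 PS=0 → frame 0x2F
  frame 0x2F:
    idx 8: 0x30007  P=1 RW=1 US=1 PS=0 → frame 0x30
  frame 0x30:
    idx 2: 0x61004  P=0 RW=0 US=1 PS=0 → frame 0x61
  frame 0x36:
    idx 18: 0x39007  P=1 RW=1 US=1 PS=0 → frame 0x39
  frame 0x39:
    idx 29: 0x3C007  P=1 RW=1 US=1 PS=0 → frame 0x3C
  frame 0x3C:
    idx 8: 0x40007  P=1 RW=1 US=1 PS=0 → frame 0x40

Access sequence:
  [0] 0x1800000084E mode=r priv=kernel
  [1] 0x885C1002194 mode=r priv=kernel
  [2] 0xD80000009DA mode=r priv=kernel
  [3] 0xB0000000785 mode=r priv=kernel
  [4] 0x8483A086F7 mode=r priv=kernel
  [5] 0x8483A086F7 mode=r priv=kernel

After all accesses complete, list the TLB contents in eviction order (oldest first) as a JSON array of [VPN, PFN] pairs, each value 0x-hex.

Walk each access:
#0 VA=0x1800000084E (r,kernel):
  [0] read 0x29 idx=3: raw=0x2B087 flags P=1 W=1 U=1 S=1
  ⇒ phys 0x2B84E (huge @L0)  [1 reads]
#1 VA=0x885C1002194 (r,kernel):
  [0] read 0x29 idx=17: raw=0x2E007 flags P=1 W=1 U=1 S=0
  [1] read 0x2E idx=23: raw=0x2F007 flags P=1 W=1 U=1 S=0
  [2] read 0x2F idx=8: raw=0x30007 flags P=1 W=1 U=1 S=0
  [3] read 0x30 idx=2: raw=0x61004 flags P=0 W=0 U=1 S=0
  → PAGE_NOT_PRESENT  (4 entries read)
#2 VA=0xD80000009DA (r,kernel):
  [0] read 0x29 idx=27: raw=0x17000 flags P=0 W=0 U=0 S=0
  → PAGE_NOT_PRESENT  (1 entries read)
#3 VA=0xB0000000785 (r,kernel):
  [0] read 0x29 idx=22: raw=0x33087 flags P=1 W=1 U=1 S=1
  ⇒ phys 0x33785 (huge @L0)  [1 reads]
#4 VA=0x8483A086F7 (r,kernel):
  [0] read 0x29 idx=1: raw=0x36007 flags P=1 W=1 U=1 S=0
  [1] read 0x36 idx=18: raw=0x39007 flags P=1 W=1 U=1 S=0
  [2] read 0x39 idx=29: raw=0x3C007 flags P=1 W=1 U=1 S=0
  [3] read 0x3C idx=8: raw=0x40007 flags P=1 W=1 U=1 S=0
  ⇒ phys 0x406F7  [4 reads]
#5 VA=0x8483A086F7 (r,kernel):
  TLB hit vpn=0x8483A08 → PA=0x406F7

TLB: [["0x18000000", "0x2B"], ["0xB0000000", "0x33"], ["0x8483A08", "0x40"]]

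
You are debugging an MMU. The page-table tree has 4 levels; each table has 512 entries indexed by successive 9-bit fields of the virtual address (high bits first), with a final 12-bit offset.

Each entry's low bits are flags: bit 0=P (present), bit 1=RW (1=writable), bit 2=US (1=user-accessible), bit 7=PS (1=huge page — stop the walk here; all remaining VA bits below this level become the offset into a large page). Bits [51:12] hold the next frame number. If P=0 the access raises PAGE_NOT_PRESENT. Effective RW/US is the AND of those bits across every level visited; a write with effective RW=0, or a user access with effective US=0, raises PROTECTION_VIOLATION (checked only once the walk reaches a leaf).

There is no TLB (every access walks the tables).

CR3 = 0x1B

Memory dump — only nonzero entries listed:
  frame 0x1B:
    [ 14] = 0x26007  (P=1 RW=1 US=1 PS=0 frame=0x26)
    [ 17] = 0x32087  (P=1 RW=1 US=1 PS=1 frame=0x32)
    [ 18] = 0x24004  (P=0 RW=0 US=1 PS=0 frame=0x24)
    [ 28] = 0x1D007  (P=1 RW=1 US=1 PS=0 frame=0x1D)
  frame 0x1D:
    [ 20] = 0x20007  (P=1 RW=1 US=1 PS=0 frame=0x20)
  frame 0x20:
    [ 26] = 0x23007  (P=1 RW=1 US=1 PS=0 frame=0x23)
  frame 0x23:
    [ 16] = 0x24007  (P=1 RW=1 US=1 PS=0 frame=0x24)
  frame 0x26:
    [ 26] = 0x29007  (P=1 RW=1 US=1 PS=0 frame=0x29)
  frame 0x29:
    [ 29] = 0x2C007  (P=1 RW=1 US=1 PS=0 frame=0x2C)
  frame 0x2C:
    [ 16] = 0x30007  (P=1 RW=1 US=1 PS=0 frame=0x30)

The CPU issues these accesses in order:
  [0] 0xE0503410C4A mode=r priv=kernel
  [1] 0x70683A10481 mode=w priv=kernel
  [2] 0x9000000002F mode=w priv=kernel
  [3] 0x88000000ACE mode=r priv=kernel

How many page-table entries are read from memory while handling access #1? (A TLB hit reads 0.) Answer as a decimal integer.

Walk each access:
#0 VA=0xE0503410C4A (r,kernel):
  [0] read 0x1B idx=28: raw=0x1D007 flags P=1 W=1 U=1 S=0
  [1] read 0x1D idx=20: raw=0x20007 flags P=1 W=1 U=1 S=0
  [2] read 0x20 idx=26: raw=0x23007 flags P=1 W=1 U=1 S=0
  [3] read 0x23 idx=16: raw=0x24007 flags P=1 W=1 U=1 S=0
  ⇒ phys 0x24C4A  [4 reads]
#1 VA=0x70683A10481 (w,kernel):
  [0] read 0x1B idx=14: raw=0x26007 flags P=1 W=1 U=1 S=0
  [1] read 0x26 idx=26: raw=0x29007 flags P=1 W=1 U=1 S=0
  [2] read 0x29 idx=29: raw=0x2C007 flags P=1 W=1 U=1 S=0
  [3] read 0x2C idx=16: raw=0x30007 flags P=1 W=1 U=1 S=0
  ⇒ phys 0x30481  [4 reads]
#2 VA=0x9000000002F (w,kernel):
  [0] read 0x1B idx=18: raw=0x24004 flags P=0 W=0 U=1 S=0
  ✗ PAGE_NOT_PRESENT  [1 reads]
#3 VA=0x88000000ACE (r,kernel):
  [0] read 0x1B idx=17: raw=0x32087 flags P=1 W=1 U=1 S=1
  ⇒ phys 0x32ACE (huge @L0)  [1 reads]

Entries read for #1: 4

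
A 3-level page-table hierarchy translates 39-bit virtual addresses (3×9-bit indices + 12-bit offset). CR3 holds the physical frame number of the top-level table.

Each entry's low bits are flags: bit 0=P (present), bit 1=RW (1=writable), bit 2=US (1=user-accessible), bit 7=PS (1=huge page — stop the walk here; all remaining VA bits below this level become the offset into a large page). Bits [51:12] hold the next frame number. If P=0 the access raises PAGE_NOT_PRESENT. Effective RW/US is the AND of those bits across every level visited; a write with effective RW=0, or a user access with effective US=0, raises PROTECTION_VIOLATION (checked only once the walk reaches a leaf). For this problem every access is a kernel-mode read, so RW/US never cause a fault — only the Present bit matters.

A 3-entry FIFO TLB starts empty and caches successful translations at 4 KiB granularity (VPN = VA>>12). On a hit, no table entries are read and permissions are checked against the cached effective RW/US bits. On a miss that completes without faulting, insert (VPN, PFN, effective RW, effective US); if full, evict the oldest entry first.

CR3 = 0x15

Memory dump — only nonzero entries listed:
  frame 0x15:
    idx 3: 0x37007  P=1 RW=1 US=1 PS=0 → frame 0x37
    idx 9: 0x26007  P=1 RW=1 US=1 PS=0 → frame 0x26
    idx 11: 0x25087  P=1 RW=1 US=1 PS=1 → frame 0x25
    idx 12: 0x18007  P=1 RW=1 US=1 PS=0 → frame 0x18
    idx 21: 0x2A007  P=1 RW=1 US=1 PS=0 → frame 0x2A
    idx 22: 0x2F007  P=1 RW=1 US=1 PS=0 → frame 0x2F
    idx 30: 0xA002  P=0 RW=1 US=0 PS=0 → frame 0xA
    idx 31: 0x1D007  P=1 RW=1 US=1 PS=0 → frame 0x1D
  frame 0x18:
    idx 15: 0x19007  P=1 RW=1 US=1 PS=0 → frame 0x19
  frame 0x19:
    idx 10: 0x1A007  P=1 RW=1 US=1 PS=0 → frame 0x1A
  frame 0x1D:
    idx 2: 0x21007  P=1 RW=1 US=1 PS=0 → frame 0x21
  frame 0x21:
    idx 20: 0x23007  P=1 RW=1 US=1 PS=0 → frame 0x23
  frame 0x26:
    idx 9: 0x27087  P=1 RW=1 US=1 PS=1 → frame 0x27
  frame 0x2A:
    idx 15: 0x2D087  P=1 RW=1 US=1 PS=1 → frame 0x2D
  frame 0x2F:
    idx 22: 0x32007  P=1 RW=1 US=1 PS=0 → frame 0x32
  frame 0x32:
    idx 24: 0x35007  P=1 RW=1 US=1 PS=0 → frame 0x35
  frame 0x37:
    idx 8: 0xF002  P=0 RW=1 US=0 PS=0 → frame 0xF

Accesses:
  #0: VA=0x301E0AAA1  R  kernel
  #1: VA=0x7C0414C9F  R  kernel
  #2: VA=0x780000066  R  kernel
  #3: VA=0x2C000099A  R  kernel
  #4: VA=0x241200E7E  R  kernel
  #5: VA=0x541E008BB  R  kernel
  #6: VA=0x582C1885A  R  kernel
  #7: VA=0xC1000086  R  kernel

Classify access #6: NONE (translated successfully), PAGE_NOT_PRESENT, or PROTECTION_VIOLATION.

Per-access translation:
#0 VA=0x301E0AAA1 (r,kernel):
  L0 @0x15[12] → 0x18007  P=1,RW=1,US=1,PS=0
  L1 @0x18[15] → 0x19007  P=1,RW=1,US=1,PS=0
  L2 @0x19[10] → 0x1A007  P=1,RW=1,US=1,PS=0
  ⇒ phys 0x1AAA1  [3 reads]
#1 VA=0x7C0414C9F (r,kernel):
  L0 @0x15[31] → 0x1D007  P=1,RW=1,US=1,PS=0
  L1 @0x1D[2] → 0x21007  P=1,RW=1,US=1,PS=0
  L2 @0x21[20] → 0x23007  P=1,RW=1,US=1,PS=0
  ⇒ phys 0x23C9F  [3 reads]
#2 VA=0x780000066 (r,kernel):
  L0 @0x15[30] → 0xA002  P=0,RW=1,US=0,PS=0
  ✗ PAGE_NOT_PRESENT  [1 reads]
#3 VA=0x2C000099A (r,kernel):
  L0 @0x15[11] → 0x25087  P=1,RW=1,US=1,PS=1
  ⇒ phys 0x2599A (huge @L0)  [1 reads]
#4 VA=0x241200E7E (r,kernel):
  L0 @0x15[9] → 0x26007  P=1,RW=1,US=1,PS=0
  L1 @0x26[9] → 0x27087  P=1,RW=1,US=1,PS=1
  ⇒ phys 0x27E7E (huge @L1)  [2 reads]
#5 VA=0x541E008BB (r,kernel):
  L0 @0x15[21] → 0x2A007  P=1,RW=1,US=1,PS=0
  L1 @0x2A[15] → 0x2D087  P=1,RW=1,US=1,PS=1
  ⇒ phys 0x2D8BB (huge @L1)  [2 reads]
#6 VA=0x582C1885A (r,kernel):
  L0 @0x15[22] → 0x2F007  P=1,RW=1,US=1,PS=0
  L1 @0x2F[22] → 0x32007  P=1,RW=1,US=1,PS=0
  L2 @0x32[24] → 0x35007  P=1,RW=1,US=1,PS=0
  ⇒ phys 0x3585A  [3 reads]
#7 VA=0xC1000086 (r,kernel):
  L0 @0x15[3] → 0x37007  P=1,RW=1,US=1,PS=0
  L1 @0x37[8] → 0xF002  P=0,RW=1,US=0,PS=0
  ✗ PAGE_NOT_PRESENT  [2 reads]

Access #6 fault: NONE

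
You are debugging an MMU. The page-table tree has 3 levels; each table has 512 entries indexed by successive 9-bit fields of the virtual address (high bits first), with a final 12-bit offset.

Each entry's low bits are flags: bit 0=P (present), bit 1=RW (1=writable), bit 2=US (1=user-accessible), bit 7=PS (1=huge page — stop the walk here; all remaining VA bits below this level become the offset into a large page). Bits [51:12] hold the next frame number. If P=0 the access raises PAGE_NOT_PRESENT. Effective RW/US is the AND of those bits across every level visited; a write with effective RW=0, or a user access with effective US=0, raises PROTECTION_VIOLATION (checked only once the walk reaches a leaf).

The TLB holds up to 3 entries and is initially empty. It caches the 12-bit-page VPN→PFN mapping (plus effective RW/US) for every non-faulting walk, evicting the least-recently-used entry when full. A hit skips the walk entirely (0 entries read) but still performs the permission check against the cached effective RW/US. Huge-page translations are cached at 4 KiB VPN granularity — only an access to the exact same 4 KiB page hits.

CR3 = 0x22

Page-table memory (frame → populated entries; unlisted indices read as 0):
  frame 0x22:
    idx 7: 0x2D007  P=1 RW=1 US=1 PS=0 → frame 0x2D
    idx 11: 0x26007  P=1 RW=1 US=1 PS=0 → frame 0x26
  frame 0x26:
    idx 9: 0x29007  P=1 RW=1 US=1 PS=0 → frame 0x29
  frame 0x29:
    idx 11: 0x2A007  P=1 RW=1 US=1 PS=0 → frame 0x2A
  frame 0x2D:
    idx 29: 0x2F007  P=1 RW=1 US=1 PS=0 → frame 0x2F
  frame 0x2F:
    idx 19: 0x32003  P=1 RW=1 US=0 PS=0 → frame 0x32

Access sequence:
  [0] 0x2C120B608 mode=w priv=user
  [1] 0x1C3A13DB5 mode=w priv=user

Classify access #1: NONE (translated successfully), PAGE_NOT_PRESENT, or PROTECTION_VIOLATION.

Per-access translation:
#0 VA=0x2C120B608 (w,user):
  lvl0: tbl 0x22, slot 11 ⇒ 0x26007 (P1/RW1/US1/PS0)
  lvl1: tbl 0x26, slot 9 ⇒ 0x29007 (P1/RW1/US1/PS0)
  lvl2: tbl 0x29, slot 11 ⇒ 0x2A007 (P1/RW1/US1/PS0)
  → PA=0x2A608  (3 entries read)
#1 VA=0x1C3A13DB5 (w,user):
  lvl0: tbl 0x22, slot 7 ⇒ 0x2D007 (P1/RW1/US1/PS0)
  lvl1: tbl 0x2D, slot 29 ⇒ 0x2F007 (P1/RW1/US1/PS0)
  lvl2: tbl 0x2F, slot 19 ⇒ 0x32003 (P1/RW1/US0/PS0)
  ⇒ fault: PROTECTION_VIOLATION  — 3 lookups

Access #1 fault: PROTECTION_VIOLATION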